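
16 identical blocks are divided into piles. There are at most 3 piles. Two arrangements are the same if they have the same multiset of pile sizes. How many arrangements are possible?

30

A partial list (first 12 by largest part):
16
15, 1
14, 2
14, 1, 1
13, 3
13, 2, 1
12, 4
12, 3, 1
12, 2, 2
11, 5
11, 4, 1
11, 3, 2
…and 18 more, for 30 total.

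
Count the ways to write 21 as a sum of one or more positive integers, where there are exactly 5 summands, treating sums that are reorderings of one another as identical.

101

Systematic enumeration (by largest part, then next-largest, …) yields 101.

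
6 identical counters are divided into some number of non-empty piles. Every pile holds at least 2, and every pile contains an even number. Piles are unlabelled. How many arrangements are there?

3

Listing the qualifying partitions of 6:
6
4, 2
2, 2, 2
That's 3 in total.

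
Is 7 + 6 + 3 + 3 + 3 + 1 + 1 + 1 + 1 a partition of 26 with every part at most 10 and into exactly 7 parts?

No

The parts sum to 26, and the condition 'there are exactly 7 summands' is violated.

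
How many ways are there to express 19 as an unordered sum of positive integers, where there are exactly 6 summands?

There are 71 such partitions.

71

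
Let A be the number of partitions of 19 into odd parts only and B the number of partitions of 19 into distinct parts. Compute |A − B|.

0

Partitions of 19 into odd parts only: 54.
Partitions of 19 into distinct parts: 54.
|54 − 54| = 0.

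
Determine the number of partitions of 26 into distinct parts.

A full systematic count gives 165.

165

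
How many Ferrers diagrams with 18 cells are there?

Counting exhaustively, 385 partitions satisfy the conditions.

385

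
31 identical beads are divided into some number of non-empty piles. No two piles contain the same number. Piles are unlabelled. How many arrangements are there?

340

There are 340 such partitions.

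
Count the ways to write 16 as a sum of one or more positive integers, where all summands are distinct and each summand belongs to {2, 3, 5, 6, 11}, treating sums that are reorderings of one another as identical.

3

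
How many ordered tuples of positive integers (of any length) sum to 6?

32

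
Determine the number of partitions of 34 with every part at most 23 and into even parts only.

278

There are 278 such partitions.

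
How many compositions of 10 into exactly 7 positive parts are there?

By stars and bars with positive parts, the count is C(9,6) = 84.

84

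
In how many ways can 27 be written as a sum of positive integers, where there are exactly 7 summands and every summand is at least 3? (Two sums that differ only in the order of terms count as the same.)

The partitions of 27 that satisfy the conditions:
9+3+3+3+3+3+3
8+4+3+3+3+3+3
7+5+3+3+3+3+3
7+4+4+3+3+3+3
6+6+3+3+3+3+3
6+5+4+3+3+3+3
6+4+4+4+3+3+3
5+5+5+3+3+3+3
5+5+4+4+3+3+3
5+4+4+4+4+3+3
4+4+4+4+4+4+3

11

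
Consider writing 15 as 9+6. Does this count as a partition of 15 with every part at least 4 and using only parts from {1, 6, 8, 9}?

Yes

The parts sum to 15, and the condition 'every summand is at least 4' holds; the condition 'each summand belongs to {1, 6, 8, 9}' holds.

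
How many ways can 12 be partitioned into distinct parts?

15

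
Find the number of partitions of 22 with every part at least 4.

A partial list (first 12 by largest part):
22
18,4
17,5
16,6
15,7
14,8
14,4,4
13,9
13,5,4
12,10
12,6,4
12,5,5
…and 22 more, for 34 total.

34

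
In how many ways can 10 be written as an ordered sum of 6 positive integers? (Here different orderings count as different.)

126

By stars and bars with positive parts, the count is C(9,5) = 126.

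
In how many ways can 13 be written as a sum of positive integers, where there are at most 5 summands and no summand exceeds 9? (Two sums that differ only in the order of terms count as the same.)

50

There are too many to list fully; the first 12 (by largest part) are:
9, 4
9, 3, 1
9, 2, 2
9, 2, 1, 1
9, 1, 1, 1, 1
8, 5
8, 4, 1
8, 3, 2
8, 3, 1, 1
8, 2, 2, 1
8, 2, 1, 1, 1
7, 6
…and 38 more, for 50 total.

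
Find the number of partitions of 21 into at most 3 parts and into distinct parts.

38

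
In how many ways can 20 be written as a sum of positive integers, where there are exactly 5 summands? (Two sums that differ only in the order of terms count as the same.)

A full systematic count gives 84.

84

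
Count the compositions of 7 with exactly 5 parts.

Equivalently, choose which 4 of the 6 gaps become plus signs: C(6,4) = 15.

15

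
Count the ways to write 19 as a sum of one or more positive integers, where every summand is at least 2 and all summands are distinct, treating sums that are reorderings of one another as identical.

There are too many to list fully; the first 12 (by largest part) are:
19
17 + 2
16 + 3
15 + 4
14 + 5
14 + 3 + 2
13 + 6
13 + 4 + 2
12 + 7
12 + 5 + 2
12 + 4 + 3
11 + 8
…and 17 more, for 29 total.

29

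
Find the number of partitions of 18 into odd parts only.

46

A partial list (first 12 by largest part):
1, 17
3, 15
1, 1, 1, 15
5, 13
1, 1, 3, 13
1, 1, 1, 1, 1, 13
7, 11
1, 1, 5, 11
1, 3, 3, 11
1, 1, 1, 1, 3, 11
1, 1, 1, 1, 1, 1, 1, 11
9, 9
…and 34 more, for 46 total.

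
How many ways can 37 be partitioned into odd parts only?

760

Direct enumeration gives 760 partitions.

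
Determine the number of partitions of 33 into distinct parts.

448

Enumerating by decreasing first part gives 448 partitions in all.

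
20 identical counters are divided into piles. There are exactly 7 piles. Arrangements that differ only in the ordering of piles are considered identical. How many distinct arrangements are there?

A full systematic count gives 82.

82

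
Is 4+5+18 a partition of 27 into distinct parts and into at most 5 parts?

The parts sum to 27, and the condition 'all summands are distinct' holds; the condition 'there are at most 5 summands' holds.

Yes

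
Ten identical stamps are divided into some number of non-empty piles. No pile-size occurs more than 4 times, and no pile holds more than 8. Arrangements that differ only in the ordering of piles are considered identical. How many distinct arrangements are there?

There are too many to list fully; the first 12 (by largest part) are:
8 + 2
8 + 1 + 1
7 + 3
7 + 2 + 1
7 + 1 + 1 + 1
6 + 4
6 + 3 + 1
6 + 2 + 2
6 + 2 + 1 + 1
6 + 1 + 1 + 1 + 1
5 + 5
5 + 4 + 1
…and 20 more, for 32 total.

32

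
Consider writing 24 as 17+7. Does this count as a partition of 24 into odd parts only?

Yes

The parts sum to 24, and the condition 'every summand is odd' holds.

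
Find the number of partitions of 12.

77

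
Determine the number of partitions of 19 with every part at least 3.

39

There are too many to list fully; the first 12 (by largest part) are:
19
3, 16
4, 15
5, 14
6, 13
3, 3, 13
7, 12
3, 4, 12
8, 11
3, 5, 11
4, 4, 11
9, 10
…and 27 more, for 39 total.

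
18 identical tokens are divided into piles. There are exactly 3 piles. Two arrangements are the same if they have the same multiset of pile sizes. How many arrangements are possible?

There are too many to list fully; the first 12 (by largest part) are:
16+1+1
15+2+1
14+3+1
14+2+2
13+4+1
13+3+2
12+5+1
12+4+2
12+3+3
11+6+1
11+5+2
11+4+3
…and 15 more, for 27 total.

27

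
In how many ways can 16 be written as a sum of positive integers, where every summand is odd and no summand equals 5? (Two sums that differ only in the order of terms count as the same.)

20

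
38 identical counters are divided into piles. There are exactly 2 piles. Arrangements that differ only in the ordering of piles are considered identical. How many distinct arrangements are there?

19

Enumerating:
37+1
36+2
35+3
34+4
33+5
32+6
31+7
30+8
29+9
28+10
27+11
26+12
25+13
24+14
23+15
22+16
21+17
20+18
19+19
Counting gives 19.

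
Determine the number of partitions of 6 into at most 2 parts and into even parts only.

2

They are:
6
4+2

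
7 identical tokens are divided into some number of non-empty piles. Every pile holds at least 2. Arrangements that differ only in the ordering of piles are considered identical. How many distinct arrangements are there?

They are:
7
5, 2
4, 3
3, 2, 2

4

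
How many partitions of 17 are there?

297

Systematic enumeration (by largest part, then next-largest, …) yields 297.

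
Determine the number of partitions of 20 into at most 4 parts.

108

Systematic enumeration (by largest part, then next-largest, …) yields 108.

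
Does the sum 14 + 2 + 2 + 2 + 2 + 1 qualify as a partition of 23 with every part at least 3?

No

The parts sum to 23, and the condition 'every summand is at least 3' is violated.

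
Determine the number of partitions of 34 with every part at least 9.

18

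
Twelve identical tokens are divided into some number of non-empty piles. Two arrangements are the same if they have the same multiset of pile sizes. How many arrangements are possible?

Direct enumeration gives 77 partitions.

77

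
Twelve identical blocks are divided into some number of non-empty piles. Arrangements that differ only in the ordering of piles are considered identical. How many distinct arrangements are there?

77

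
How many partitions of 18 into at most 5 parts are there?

141

Counting exhaustively, 141 partitions satisfy the conditions.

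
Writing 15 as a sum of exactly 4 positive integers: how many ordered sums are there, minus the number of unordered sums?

337

Compositions: C(14,3) = 364.
Unordered (partitions into 4 parts): 27.
Difference: 364 − 27 = 337.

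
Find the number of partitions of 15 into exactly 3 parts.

19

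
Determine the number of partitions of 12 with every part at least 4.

Enumerating:
12
8+4
7+5
6+6
4+4+4
That's 5 in total.

5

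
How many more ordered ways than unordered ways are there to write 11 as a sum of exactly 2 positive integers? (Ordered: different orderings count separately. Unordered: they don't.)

Ordered (compositions into 2 parts): C(10,1) = 10.
Unordered (partitions into 2 parts): 5.
Difference: 10 − 5 = 5.

5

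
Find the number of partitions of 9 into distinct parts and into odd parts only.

2

They are:
9
5 + 3 + 1
That's 2 in total.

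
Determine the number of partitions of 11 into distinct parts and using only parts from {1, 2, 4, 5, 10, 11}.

3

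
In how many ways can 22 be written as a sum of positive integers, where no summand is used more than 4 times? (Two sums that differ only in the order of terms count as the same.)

Counting exhaustively, 628 partitions satisfy the conditions.

628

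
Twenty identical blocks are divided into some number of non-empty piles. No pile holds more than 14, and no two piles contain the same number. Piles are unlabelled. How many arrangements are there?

There are too many to list fully; the first 12 (by largest part) are:
14,6
14,5,1
14,4,2
14,3,2,1
13,7
13,6,1
13,5,2
13,4,3
13,4,2,1
12,8
12,7,1
12,6,2
…and 42 more, for 54 total.

54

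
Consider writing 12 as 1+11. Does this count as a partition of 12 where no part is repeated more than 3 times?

The parts sum to 12, and the condition 'no summand is used more than 3 times' holds.

Yes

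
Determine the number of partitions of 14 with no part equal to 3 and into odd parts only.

10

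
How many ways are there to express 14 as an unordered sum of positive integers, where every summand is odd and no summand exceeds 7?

16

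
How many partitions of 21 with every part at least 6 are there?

Listing the qualifying partitions of 21:
21
15,6
14,7
13,8
12,9
11,10
9,6,6
8,7,6
7,7,7

9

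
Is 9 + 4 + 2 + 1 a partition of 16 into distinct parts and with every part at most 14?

The parts sum to 16, and the condition 'all summands are distinct' holds; the condition 'no summand exceeds 14' holds.

Yes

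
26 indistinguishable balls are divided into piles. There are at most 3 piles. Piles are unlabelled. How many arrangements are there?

There are too many to list fully; the first 12 (by largest part) are:
26
1,25
2,24
1,1,24
3,23
1,2,23
4,22
1,3,22
2,2,22
5,21
1,4,21
2,3,21
…and 58 more, for 70 total.

70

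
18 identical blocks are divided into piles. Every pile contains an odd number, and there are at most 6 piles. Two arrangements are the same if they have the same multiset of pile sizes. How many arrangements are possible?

A partial list (first 12 by largest part):
17,1
15,3
15,1,1,1
13,5
13,3,1,1
13,1,1,1,1,1
11,7
11,5,1,1
11,3,3,1
11,3,1,1,1,1
9,9
9,7,1,1
…and 15 more, for 27 total.

27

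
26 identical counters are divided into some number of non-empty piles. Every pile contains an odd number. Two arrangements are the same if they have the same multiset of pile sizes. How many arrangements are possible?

Direct enumeration gives 165 partitions.

165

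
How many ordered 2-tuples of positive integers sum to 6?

5

By stars and bars with positive parts, the count is C(5,1) = 5.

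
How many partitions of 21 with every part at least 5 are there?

15

Listing the qualifying partitions of 21:
21
16 + 5
15 + 6
14 + 7
13 + 8
12 + 9
11 + 10
11 + 5 + 5
10 + 6 + 5
9 + 7 + 5
9 + 6 + 6
8 + 8 + 5
8 + 7 + 6
7 + 7 + 7
6 + 5 + 5 + 5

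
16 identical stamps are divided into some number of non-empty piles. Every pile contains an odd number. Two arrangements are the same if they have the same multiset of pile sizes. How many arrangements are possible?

There are too many to list fully; the first 12 (by largest part) are:
1,15
3,13
1,1,1,13
5,11
1,1,3,11
1,1,1,1,1,11
7,9
1,1,5,9
1,3,3,9
1,1,1,1,3,9
1,1,1,1,1,1,1,9
1,1,7,7
…and 20 more, for 32 total.

32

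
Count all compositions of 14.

8192

The number of compositions of n is 2^(n−1); here 2^13 = 8192.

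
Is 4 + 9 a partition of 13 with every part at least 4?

The parts sum to 13, and the condition 'every summand is at least 4' holds.

Yes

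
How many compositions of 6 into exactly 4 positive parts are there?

Place 3 bars in the 5 internal gaps of a row of 6 dots: C(5,3) = 10.

10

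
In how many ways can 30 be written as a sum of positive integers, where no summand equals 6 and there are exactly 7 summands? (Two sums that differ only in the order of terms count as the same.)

Systematic enumeration (by largest part, then next-largest, …) yields 419.

419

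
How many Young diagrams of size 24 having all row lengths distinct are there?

Enumerating by decreasing first part gives 122 partitions in all.

122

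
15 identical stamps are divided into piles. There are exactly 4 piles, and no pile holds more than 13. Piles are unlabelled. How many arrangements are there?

27

A partial list (first 12 by largest part):
12 + 1 + 1 + 1
11 + 2 + 1 + 1
10 + 3 + 1 + 1
10 + 2 + 2 + 1
9 + 4 + 1 + 1
9 + 3 + 2 + 1
9 + 2 + 2 + 2
8 + 5 + 1 + 1
8 + 4 + 2 + 1
8 + 3 + 3 + 1
8 + 3 + 2 + 2
7 + 6 + 1 + 1
…and 15 more, for 27 total.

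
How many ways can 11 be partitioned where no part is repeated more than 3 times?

There are too many to list fully; the first 12 (by largest part) are:
11
1+10
2+9
1+1+9
3+8
1+2+8
1+1+1+8
4+7
1+3+7
2+2+7
1+1+2+7
5+6
…and 26 more, for 38 total.

38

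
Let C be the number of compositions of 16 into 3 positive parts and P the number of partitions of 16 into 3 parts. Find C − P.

84

Compositions: C(15,2) = 105.
Partitions of 16 into exactly 3 parts: 21.
Difference: 105 − 21 = 84.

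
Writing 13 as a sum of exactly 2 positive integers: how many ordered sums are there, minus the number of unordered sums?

6

Ordered (compositions into 2 parts): C(12,1) = 12.
Partitions of 13 into exactly 2 parts: 6.
Difference: 12 − 6 = 6.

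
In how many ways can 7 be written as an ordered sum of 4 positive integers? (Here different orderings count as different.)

Place 3 bars in the 6 internal gaps of a row of 7 dots: C(6,3) = 20.

20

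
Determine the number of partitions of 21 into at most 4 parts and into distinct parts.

A partial list (first 12 by largest part):
21
20, 1
19, 2
18, 3
18, 2, 1
17, 4
17, 3, 1
16, 5
16, 4, 1
16, 3, 2
15, 6
15, 5, 1
…and 53 more, for 65 total.

65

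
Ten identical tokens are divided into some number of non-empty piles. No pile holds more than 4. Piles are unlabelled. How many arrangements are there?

23

Enumerating:
2+4+4
1+1+4+4
3+3+4
1+2+3+4
1+1+1+3+4
2+2+2+4
1+1+2+2+4
1+1+1+1+2+4
1+1+1+1+1+1+4
1+3+3+3
2+2+3+3
1+1+2+3+3
1+1+1+1+3+3
1+2+2+2+3
1+1+1+2+2+3
1+1+1+1+1+2+3
1+1+1+1+1+1+1+3
2+2+2+2+2
1+1+2+2+2+2
1+1+1+1+2+2+2
1+1+1+1+1+1+2+2
1+1+1+1+1+1+1+1+2
1+1+1+1+1+1+1+1+1+1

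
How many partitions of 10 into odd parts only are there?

10

Enumerating:
9 + 1
7 + 3
7 + 1 + 1 + 1
5 + 5
5 + 3 + 1 + 1
5 + 1 + 1 + 1 + 1 + 1
3 + 3 + 3 + 1
3 + 3 + 1 + 1 + 1 + 1
3 + 1 + 1 + 1 + 1 + 1 + 1 + 1
1 + 1 + 1 + 1 + 1 + 1 + 1 + 1 + 1 + 1
Counting gives 10.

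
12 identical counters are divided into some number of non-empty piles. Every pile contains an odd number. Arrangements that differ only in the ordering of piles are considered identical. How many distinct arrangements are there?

15

The partitions of 12 that satisfy the conditions:
11, 1
9, 3
9, 1, 1, 1
7, 5
7, 3, 1, 1
7, 1, 1, 1, 1, 1
5, 5, 1, 1
5, 3, 3, 1
5, 3, 1, 1, 1, 1
5, 1, 1, 1, 1, 1, 1, 1
3, 3, 3, 3
3, 3, 3, 1, 1, 1
3, 3, 1, 1, 1, 1, 1, 1
3, 1, 1, 1, 1, 1, 1, 1, 1, 1
1, 1, 1, 1, 1, 1, 1, 1, 1, 1, 1, 1
That's 15 in total.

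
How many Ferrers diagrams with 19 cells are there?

490

There are 490 such partitions.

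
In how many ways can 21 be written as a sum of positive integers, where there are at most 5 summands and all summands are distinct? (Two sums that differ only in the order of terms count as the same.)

Enumerating by decreasing first part gives 75 partitions in all.

75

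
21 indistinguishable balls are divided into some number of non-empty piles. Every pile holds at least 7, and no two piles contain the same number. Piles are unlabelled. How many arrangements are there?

They are:
21
14,7
13,8
12,9
11,10
That's 5 in total.

5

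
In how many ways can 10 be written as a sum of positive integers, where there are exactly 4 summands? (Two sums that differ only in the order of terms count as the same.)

9

Listing the qualifying partitions of 10:
7 + 1 + 1 + 1
6 + 2 + 1 + 1
5 + 3 + 1 + 1
5 + 2 + 2 + 1
4 + 4 + 1 + 1
4 + 3 + 2 + 1
4 + 2 + 2 + 2
3 + 3 + 3 + 1
3 + 3 + 2 + 2
Counting gives 9.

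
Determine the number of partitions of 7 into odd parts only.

Listing the qualifying partitions of 7:
7
1,1,5
1,3,3
1,1,1,1,3
1,1,1,1,1,1,1
That's 5 in total.

5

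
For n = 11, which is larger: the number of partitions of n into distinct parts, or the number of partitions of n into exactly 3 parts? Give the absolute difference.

2

Partitions of 11 into distinct parts: 12.
Partitions of 11 into exactly 3 parts: 10.
|12 − 10| = 2.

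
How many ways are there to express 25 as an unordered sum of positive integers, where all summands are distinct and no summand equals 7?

A full systematic count gives 106.

106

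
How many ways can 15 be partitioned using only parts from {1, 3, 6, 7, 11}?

Enumerating:
11,3,1
11,1,1,1,1
7,7,1
7,6,1,1
7,3,3,1,1
7,3,1,1,1,1,1
7,1,1,1,1,1,1,1,1
6,6,3
6,6,1,1,1
6,3,3,3
6,3,3,1,1,1
6,3,1,1,1,1,1,1
6,1,1,1,1,1,1,1,1,1
3,3,3,3,3
3,3,3,3,1,1,1
3,3,3,1,1,1,1,1,1
3,3,1,1,1,1,1,1,1,1,1
3,1,1,1,1,1,1,1,1,1,1,1,1
1,1,1,1,1,1,1,1,1,1,1,1,1,1,1
That's 19 in total.

19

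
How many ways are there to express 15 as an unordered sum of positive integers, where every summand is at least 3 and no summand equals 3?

8

Listing the qualifying partitions of 15:
15
11 + 4
10 + 5
9 + 6
8 + 7
7 + 4 + 4
6 + 5 + 4
5 + 5 + 5
Counting gives 8.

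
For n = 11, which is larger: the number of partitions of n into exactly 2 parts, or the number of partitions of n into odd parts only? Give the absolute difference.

7

Partitions of 11 into exactly 2 parts: 5.
Partitions of 11 into odd parts only: 12.
|5 − 12| = 7.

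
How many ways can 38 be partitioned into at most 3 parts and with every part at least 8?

37

A partial list (first 12 by largest part):
38
30,8
29,9
28,10
27,11
26,12
25,13
24,14
23,15
22,16
22,8,8
21,17
…and 25 more, for 37 total.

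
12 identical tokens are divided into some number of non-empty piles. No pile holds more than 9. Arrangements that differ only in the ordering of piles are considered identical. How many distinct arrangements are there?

A full systematic count gives 73.

73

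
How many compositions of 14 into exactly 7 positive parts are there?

Equivalently, choose which 6 of the 13 gaps become plus signs: C(13,6) = 1716.

1716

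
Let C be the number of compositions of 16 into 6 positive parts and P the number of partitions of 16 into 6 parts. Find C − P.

2968

Compositions: C(15,5) = 3003.
Unordered (partitions into 6 parts): 35.
Difference: 3003 − 35 = 2968.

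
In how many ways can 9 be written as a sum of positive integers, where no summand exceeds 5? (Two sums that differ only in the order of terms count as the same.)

Enumerating:
5 + 4
5 + 3 + 1
5 + 2 + 2
5 + 2 + 1 + 1
5 + 1 + 1 + 1 + 1
4 + 4 + 1
4 + 3 + 2
4 + 3 + 1 + 1
4 + 2 + 2 + 1
4 + 2 + 1 + 1 + 1
4 + 1 + 1 + 1 + 1 + 1
3 + 3 + 3
3 + 3 + 2 + 1
3 + 3 + 1 + 1 + 1
3 + 2 + 2 + 2
3 + 2 + 2 + 1 + 1
3 + 2 + 1 + 1 + 1 + 1
3 + 1 + 1 + 1 + 1 + 1 + 1
2 + 2 + 2 + 2 + 1
2 + 2 + 2 + 1 + 1 + 1
2 + 2 + 1 + 1 + 1 + 1 + 1
2 + 1 + 1 + 1 + 1 + 1 + 1 + 1
1 + 1 + 1 + 1 + 1 + 1 + 1 + 1 + 1

23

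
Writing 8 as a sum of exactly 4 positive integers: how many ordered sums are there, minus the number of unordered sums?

Compositions: C(7,3) = 35.
Partitions of 8 into exactly 4 parts: 5.
Difference: 35 − 5 = 30.

30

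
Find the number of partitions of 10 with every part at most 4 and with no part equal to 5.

23

They are:
4,4,2
4,4,1,1
4,3,3
4,3,2,1
4,3,1,1,1
4,2,2,2
4,2,2,1,1
4,2,1,1,1,1
4,1,1,1,1,1,1
3,3,3,1
3,3,2,2
3,3,2,1,1
3,3,1,1,1,1
3,2,2,2,1
3,2,2,1,1,1
3,2,1,1,1,1,1
3,1,1,1,1,1,1,1
2,2,2,2,2
2,2,2,2,1,1
2,2,2,1,1,1,1
2,2,1,1,1,1,1,1
2,1,1,1,1,1,1,1,1
1,1,1,1,1,1,1,1,1,1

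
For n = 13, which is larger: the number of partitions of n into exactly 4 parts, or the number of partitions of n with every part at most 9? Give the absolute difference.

Partitions of 13 into exactly 4 parts: 18.
Partitions of 13 with every part at most 9: 94.
|18 − 94| = 76.

76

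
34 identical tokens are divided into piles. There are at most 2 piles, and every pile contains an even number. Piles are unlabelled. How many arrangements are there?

9

Listing the qualifying partitions of 34:
34
32,2
30,4
28,6
26,8
24,10
22,12
20,14
18,16
That's 9 in total.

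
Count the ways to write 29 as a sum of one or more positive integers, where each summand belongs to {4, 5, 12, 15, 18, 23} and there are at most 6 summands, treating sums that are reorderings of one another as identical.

4

The partitions of 29 that satisfy the conditions:
15 + 5 + 5 + 4
12 + 12 + 5
12 + 5 + 4 + 4 + 4
5 + 5 + 5 + 5 + 5 + 4
Counting gives 4.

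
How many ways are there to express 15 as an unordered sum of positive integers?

Enumerating by decreasing first part gives 176 partitions in all.

176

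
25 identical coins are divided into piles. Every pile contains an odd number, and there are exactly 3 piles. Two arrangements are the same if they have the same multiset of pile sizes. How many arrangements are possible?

16

Listing the qualifying partitions of 25:
23,1,1
21,3,1
19,5,1
19,3,3
17,7,1
17,5,3
15,9,1
15,7,3
15,5,5
13,11,1
13,9,3
13,7,5
11,11,3
11,9,5
11,7,7
9,9,7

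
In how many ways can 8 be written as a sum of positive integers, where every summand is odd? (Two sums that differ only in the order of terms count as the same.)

6

Listing the qualifying partitions of 8:
7+1
5+3
5+1+1+1
3+3+1+1
3+1+1+1+1+1
1+1+1+1+1+1+1+1
That's 6 in total.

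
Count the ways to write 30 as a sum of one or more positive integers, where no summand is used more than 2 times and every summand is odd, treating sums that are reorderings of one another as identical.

60

A partial list (first 12 by largest part):
1+29
3+27
5+25
1+1+3+25
7+23
1+1+5+23
1+3+3+23
9+21
1+1+7+21
1+3+5+21
11+19
1+1+9+19
…and 48 more, for 60 total.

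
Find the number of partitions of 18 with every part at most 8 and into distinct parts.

14

They are:
8 + 7 + 3
8 + 7 + 2 + 1
8 + 6 + 4
8 + 6 + 3 + 1
8 + 5 + 4 + 1
8 + 5 + 3 + 2
8 + 4 + 3 + 2 + 1
7 + 6 + 5
7 + 6 + 4 + 1
7 + 6 + 3 + 2
7 + 5 + 4 + 2
7 + 5 + 3 + 2 + 1
6 + 5 + 4 + 3
6 + 5 + 4 + 2 + 1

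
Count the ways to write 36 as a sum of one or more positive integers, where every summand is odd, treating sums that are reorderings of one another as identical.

668

Systematic enumeration (by largest part, then next-largest, …) yields 668.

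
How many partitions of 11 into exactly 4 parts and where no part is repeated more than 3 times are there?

11

The partitions of 11 that satisfy the conditions:
8, 1, 1, 1
7, 2, 1, 1
6, 3, 1, 1
6, 2, 2, 1
5, 4, 1, 1
5, 3, 2, 1
5, 2, 2, 2
4, 4, 2, 1
4, 3, 3, 1
4, 3, 2, 2
3, 3, 3, 2
Counting gives 11.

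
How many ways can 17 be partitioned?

297

Direct enumeration gives 297 partitions.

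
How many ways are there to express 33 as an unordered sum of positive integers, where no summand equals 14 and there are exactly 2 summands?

They are:
32, 1
31, 2
30, 3
29, 4
28, 5
27, 6
26, 7
25, 8
24, 9
23, 10
22, 11
21, 12
20, 13
18, 15
17, 16
That's 15 in total.

15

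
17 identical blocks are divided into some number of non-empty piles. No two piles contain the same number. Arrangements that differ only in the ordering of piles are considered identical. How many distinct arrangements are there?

There are too many to list fully; the first 12 (by largest part) are:
17
1,16
2,15
3,14
1,2,14
4,13
1,3,13
5,12
1,4,12
2,3,12
6,11
1,5,11
…and 26 more, for 38 total.

38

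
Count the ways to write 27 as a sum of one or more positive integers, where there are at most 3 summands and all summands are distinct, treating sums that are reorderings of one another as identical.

62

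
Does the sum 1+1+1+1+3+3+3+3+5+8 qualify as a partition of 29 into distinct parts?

No

The parts sum to 29, and the condition 'all summands are distinct' is violated.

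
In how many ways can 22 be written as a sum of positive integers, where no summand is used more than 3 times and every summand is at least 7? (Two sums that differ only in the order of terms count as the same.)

They are:
22
15,7
14,8
13,9
12,10
11,11
8,7,7

7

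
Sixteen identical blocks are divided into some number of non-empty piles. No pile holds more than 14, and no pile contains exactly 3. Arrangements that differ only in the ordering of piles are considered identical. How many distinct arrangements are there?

A full systematic count gives 128.

128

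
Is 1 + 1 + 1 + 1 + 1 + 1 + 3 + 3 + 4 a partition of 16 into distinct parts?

The parts sum to 16, and the condition 'all summands are distinct' is violated.

No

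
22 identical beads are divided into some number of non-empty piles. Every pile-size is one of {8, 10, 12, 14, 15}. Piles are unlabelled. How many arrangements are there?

Enumerating:
14+8
12+10
Counting gives 2.

2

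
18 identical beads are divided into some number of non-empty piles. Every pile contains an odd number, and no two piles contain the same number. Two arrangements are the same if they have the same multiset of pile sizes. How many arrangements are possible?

The partitions of 18 that satisfy the conditions:
17 + 1
15 + 3
13 + 5
11 + 7
9 + 5 + 3 + 1
Counting gives 5.

5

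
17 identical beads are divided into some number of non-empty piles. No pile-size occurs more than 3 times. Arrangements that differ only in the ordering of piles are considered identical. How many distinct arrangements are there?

Counting exhaustively, 166 partitions satisfy the conditions.

166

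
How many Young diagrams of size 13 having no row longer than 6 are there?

71

Systematic enumeration (by largest part, then next-largest, …) yields 71.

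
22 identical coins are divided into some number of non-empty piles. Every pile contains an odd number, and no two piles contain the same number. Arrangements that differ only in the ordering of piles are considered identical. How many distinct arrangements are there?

8

Enumerating:
21, 1
19, 3
17, 5
15, 7
13, 9
13, 5, 3, 1
11, 7, 3, 1
9, 7, 5, 1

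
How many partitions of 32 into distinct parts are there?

There are 390 such partitions.

390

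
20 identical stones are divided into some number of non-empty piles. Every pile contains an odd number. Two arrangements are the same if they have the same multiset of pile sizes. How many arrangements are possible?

64

There are too many to list fully; the first 12 (by largest part) are:
19+1
17+3
17+1+1+1
15+5
15+3+1+1
15+1+1+1+1+1
13+7
13+5+1+1
13+3+3+1
13+3+1+1+1+1
13+1+1+1+1+1+1+1
11+9
…and 52 more, for 64 total.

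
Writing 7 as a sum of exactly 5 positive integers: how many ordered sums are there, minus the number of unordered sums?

13

Compositions: C(6,4) = 15.
Unordered (partitions into 5 parts): 2.
Difference: 15 − 2 = 13.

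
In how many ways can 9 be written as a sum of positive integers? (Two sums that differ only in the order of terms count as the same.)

There are too many to list fully; the first 12 (by largest part) are:
9
1+8
2+7
1+1+7
3+6
1+2+6
1+1+1+6
4+5
1+3+5
2+2+5
1+1+2+5
1+1+1+1+5
…and 18 more, for 30 total.

30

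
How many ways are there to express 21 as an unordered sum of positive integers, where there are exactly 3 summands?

37

There are too many to list fully; the first 12 (by largest part) are:
19, 1, 1
18, 2, 1
17, 3, 1
17, 2, 2
16, 4, 1
16, 3, 2
15, 5, 1
15, 4, 2
15, 3, 3
14, 6, 1
14, 5, 2
14, 4, 3
…and 25 more, for 37 total.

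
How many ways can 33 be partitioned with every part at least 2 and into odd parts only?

A partial list (first 12 by largest part):
33
27 + 3 + 3
25 + 5 + 3
23 + 7 + 3
23 + 5 + 5
21 + 9 + 3
21 + 7 + 5
21 + 3 + 3 + 3 + 3
19 + 11 + 3
19 + 9 + 5
19 + 7 + 7
19 + 5 + 3 + 3 + 3
…and 46 more, for 58 total.

58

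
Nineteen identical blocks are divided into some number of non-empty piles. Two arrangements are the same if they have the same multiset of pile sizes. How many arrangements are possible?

490

A full systematic count gives 490.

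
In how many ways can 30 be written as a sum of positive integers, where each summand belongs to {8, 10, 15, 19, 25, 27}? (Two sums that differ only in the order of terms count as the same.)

The partitions of 30 that satisfy the conditions:
15+15
10+10+10

2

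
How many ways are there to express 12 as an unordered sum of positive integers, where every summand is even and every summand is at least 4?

The partitions of 12 that satisfy the conditions:
12
8 + 4
6 + 6
4 + 4 + 4
That's 4 in total.

4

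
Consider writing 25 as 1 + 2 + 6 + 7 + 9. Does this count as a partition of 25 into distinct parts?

Yes

The parts sum to 25, and the condition 'all summands are distinct' holds.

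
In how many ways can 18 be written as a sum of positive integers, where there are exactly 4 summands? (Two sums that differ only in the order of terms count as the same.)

A partial list (first 12 by largest part):
15 + 1 + 1 + 1
14 + 2 + 1 + 1
13 + 3 + 1 + 1
13 + 2 + 2 + 1
12 + 4 + 1 + 1
12 + 3 + 2 + 1
12 + 2 + 2 + 2
11 + 5 + 1 + 1
11 + 4 + 2 + 1
11 + 3 + 3 + 1
11 + 3 + 2 + 2
10 + 6 + 1 + 1
…and 35 more, for 47 total.

47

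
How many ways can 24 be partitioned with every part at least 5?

26

A partial list (first 12 by largest part):
24
5 + 19
6 + 18
7 + 17
8 + 16
9 + 15
10 + 14
5 + 5 + 14
11 + 13
5 + 6 + 13
12 + 12
5 + 7 + 12
…and 14 more, for 26 total.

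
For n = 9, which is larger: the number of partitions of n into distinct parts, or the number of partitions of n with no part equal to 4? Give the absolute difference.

15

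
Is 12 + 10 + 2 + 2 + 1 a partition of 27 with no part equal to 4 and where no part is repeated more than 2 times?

Yes

The parts sum to 27, and the condition 'no summand equals 4' holds; the condition 'no summand is used more than 2 times' holds.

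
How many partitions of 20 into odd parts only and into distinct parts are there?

7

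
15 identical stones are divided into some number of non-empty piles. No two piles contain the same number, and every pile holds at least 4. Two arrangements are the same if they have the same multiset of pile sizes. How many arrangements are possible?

6

They are:
15
11, 4
10, 5
9, 6
8, 7
6, 5, 4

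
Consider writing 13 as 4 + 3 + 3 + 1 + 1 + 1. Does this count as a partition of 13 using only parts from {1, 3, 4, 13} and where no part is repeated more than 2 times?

No

The parts sum to 13, and the condition 'no summand is used more than 2 times' is violated.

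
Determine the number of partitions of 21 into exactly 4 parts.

Direct enumeration gives 72 partitions.

72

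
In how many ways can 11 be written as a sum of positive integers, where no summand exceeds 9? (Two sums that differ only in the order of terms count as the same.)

A partial list (first 12 by largest part):
2, 9
1, 1, 9
3, 8
1, 2, 8
1, 1, 1, 8
4, 7
1, 3, 7
2, 2, 7
1, 1, 2, 7
1, 1, 1, 1, 7
5, 6
1, 4, 6
…and 42 more, for 54 total.

54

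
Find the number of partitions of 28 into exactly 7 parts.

Systematic enumeration (by largest part, then next-largest, …) yields 436.

436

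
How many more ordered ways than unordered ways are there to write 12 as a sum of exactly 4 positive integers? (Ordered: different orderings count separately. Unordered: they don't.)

Compositions: C(11,3) = 165.
Unordered (partitions into 4 parts): 15.
Difference: 165 − 15 = 150.

150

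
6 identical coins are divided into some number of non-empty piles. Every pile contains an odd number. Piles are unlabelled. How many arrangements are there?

4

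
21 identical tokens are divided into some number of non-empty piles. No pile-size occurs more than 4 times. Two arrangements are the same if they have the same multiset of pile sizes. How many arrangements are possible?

505

A full systematic count gives 505.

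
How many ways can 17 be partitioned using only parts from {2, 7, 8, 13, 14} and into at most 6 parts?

Enumerating:
13, 2, 2
8, 7, 2
7, 2, 2, 2, 2, 2
That's 3 in total.

3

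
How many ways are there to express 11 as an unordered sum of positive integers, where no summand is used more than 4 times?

44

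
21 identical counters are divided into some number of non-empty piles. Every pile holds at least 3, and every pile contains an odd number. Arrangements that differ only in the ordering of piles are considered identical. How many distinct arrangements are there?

Listing the qualifying partitions of 21:
21
3 + 3 + 15
3 + 5 + 13
3 + 7 + 11
5 + 5 + 11
3 + 9 + 9
5 + 7 + 9
3 + 3 + 3 + 3 + 9
7 + 7 + 7
3 + 3 + 3 + 5 + 7
3 + 3 + 5 + 5 + 5
3 + 3 + 3 + 3 + 3 + 3 + 3

12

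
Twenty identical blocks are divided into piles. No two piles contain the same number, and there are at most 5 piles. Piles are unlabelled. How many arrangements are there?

64

There are too many to list fully; the first 12 (by largest part) are:
20
19+1
18+2
17+3
17+2+1
16+4
16+3+1
15+5
15+4+1
15+3+2
14+6
14+5+1
…and 52 more, for 64 total.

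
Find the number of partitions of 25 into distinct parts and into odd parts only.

12

Enumerating:
25
21,3,1
19,5,1
17,7,1
17,5,3
15,9,1
15,7,3
13,11,1
13,9,3
13,7,5
11,9,5
9,7,5,3,1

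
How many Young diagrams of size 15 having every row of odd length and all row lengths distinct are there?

4

The partitions of 15 that satisfy the conditions:
15
11, 3, 1
9, 5, 1
7, 5, 3
That's 4 in total.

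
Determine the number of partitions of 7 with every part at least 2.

The partitions of 7 that satisfy the conditions:
7
2,5
3,4
2,2,3
Counting gives 4.

4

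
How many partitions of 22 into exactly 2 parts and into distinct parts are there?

They are:
21+1
20+2
19+3
18+4
17+5
16+6
15+7
14+8
13+9
12+10
Counting gives 10.

10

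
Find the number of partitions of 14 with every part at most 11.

Direct enumeration gives 131 partitions.

131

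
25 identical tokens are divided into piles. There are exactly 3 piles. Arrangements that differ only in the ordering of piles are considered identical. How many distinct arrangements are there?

There are too many to list fully; the first 12 (by largest part) are:
23,1,1
22,2,1
21,3,1
21,2,2
20,4,1
20,3,2
19,5,1
19,4,2
19,3,3
18,6,1
18,5,2
18,4,3
…and 40 more, for 52 total.

52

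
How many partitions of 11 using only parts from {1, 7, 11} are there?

3

Enumerating:
11
7,1,1,1,1
1,1,1,1,1,1,1,1,1,1,1
Counting gives 3.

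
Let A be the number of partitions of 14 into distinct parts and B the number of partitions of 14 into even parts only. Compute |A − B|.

7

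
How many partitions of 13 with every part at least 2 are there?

24

Enumerating:
13
11 + 2
10 + 3
9 + 4
9 + 2 + 2
8 + 5
8 + 3 + 2
7 + 6
7 + 4 + 2
7 + 3 + 3
7 + 2 + 2 + 2
6 + 5 + 2
6 + 4 + 3
6 + 3 + 2 + 2
5 + 5 + 3
5 + 4 + 4
5 + 4 + 2 + 2
5 + 3 + 3 + 2
5 + 2 + 2 + 2 + 2
4 + 4 + 3 + 2
4 + 3 + 3 + 3
4 + 3 + 2 + 2 + 2
3 + 3 + 3 + 2 + 2
3 + 2 + 2 + 2 + 2 + 2
That's 24 in total.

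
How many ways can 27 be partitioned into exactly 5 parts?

255

Counting exhaustively, 255 partitions satisfy the conditions.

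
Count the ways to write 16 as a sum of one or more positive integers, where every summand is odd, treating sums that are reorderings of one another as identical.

There are too many to list fully; the first 12 (by largest part) are:
15 + 1
13 + 3
13 + 1 + 1 + 1
11 + 5
11 + 3 + 1 + 1
11 + 1 + 1 + 1 + 1 + 1
9 + 7
9 + 5 + 1 + 1
9 + 3 + 3 + 1
9 + 3 + 1 + 1 + 1 + 1
9 + 1 + 1 + 1 + 1 + 1 + 1 + 1
7 + 7 + 1 + 1
…and 20 more, for 32 total.

32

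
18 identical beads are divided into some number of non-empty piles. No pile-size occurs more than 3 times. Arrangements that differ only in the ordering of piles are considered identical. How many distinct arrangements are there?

208

Counting exhaustively, 208 partitions satisfy the conditions.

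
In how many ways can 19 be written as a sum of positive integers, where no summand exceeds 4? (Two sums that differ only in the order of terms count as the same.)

Enumerating by decreasing first part gives 94 partitions in all.

94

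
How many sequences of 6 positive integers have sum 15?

2002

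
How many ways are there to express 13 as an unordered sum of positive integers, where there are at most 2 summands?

They are:
13
12, 1
11, 2
10, 3
9, 4
8, 5
7, 6
That's 7 in total.

7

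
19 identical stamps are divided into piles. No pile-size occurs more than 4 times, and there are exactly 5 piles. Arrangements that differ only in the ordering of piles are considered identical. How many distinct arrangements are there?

70

A partial list (first 12 by largest part):
15, 1, 1, 1, 1
14, 2, 1, 1, 1
13, 3, 1, 1, 1
13, 2, 2, 1, 1
12, 4, 1, 1, 1
12, 3, 2, 1, 1
12, 2, 2, 2, 1
11, 5, 1, 1, 1
11, 4, 2, 1, 1
11, 3, 3, 1, 1
11, 3, 2, 2, 1
11, 2, 2, 2, 2
…and 58 more, for 70 total.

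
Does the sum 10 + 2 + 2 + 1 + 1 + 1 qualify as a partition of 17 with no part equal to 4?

Yes

The parts sum to 17, and the condition 'no summand equals 4' holds.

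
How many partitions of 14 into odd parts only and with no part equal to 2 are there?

Listing the qualifying partitions of 14:
13 + 1
11 + 3
11 + 1 + 1 + 1
9 + 5
9 + 3 + 1 + 1
9 + 1 + 1 + 1 + 1 + 1
7 + 7
7 + 5 + 1 + 1
7 + 3 + 3 + 1
7 + 3 + 1 + 1 + 1 + 1
7 + 1 + 1 + 1 + 1 + 1 + 1 + 1
5 + 5 + 3 + 1
5 + 5 + 1 + 1 + 1 + 1
5 + 3 + 3 + 3
5 + 3 + 3 + 1 + 1 + 1
5 + 3 + 1 + 1 + 1 + 1 + 1 + 1
5 + 1 + 1 + 1 + 1 + 1 + 1 + 1 + 1 + 1
3 + 3 + 3 + 3 + 1 + 1
3 + 3 + 3 + 1 + 1 + 1 + 1 + 1
3 + 3 + 1 + 1 + 1 + 1 + 1 + 1 + 1 + 1
3 + 1 + 1 + 1 + 1 + 1 + 1 + 1 + 1 + 1 + 1 + 1
1 + 1 + 1 + 1 + 1 + 1 + 1 + 1 + 1 + 1 + 1 + 1 + 1 + 1
Counting gives 22.

22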